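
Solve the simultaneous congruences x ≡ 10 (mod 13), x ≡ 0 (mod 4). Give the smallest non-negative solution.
x ≡ 36 (mod 52); the representative in [0, 52) is 36

The moduli 13, 4 are pairwise coprime, so by the CRT there is a unique solution mod 13·4 = 52.
Solve by successive substitution. Start with x ≡ 10 (mod 13).
  Combine with x ≡ 0 (mod 4): write x = 10 + 13·t and require 10 + 13·t ≡ 0 (mod 4), i.e. 13·t ≡ 0 − 10 ≡ 2 (mod 4). Since 13^(−1) ≡ 1 (mod 4) (13 ≡ 1 (mod 4)), t ≡ 1·2 ≡ 2 (mod 4). So x ≡ 10 + 13·2 = 36 (mod 52).
Unique solution in [0, 52): x = 36.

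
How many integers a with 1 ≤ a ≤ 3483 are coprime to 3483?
The number of a ∈ {1, ..., 3483} with gcd(a, 3483) = 1 is by definition Euler's totient φ(3483). φ is multiplicative, with φ(p^e) = p^e − p^(e−1). Factorise 3483 = 3^4 · 43. Then
  φ(3483) = (3^4 − 3^3) · (43 − 1) = 54 · 42 = 2268.
So there are 2268 such integers.

Final answer: 2268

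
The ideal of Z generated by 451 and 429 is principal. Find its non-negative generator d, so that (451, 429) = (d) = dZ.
In the PID Z, (a, b) is generated by gcd(a, b). Compute gcd(451, 429) with the extended Euclidean algorithm, tracking rows (r, s, t) with s·451 + t·429 = r:
  row A: (451, 1, 0)   [1·451 + 0·429 = 451]
  row B: (429, 0, 1)   [0·451 + 1·429 = 429]
  451 = 1·429 + 22   → row C = row A − 1·row B = (22, 1, −1)   [check: 1·451 − 1·429 = 22]
  429 = 19·22 + 11   → row D = row B − 19·row C = (11, −19, 20)   [check: −19·451 + 20·429 = 11]
  22 = 2·11 + 0   → remainder 0, stop. gcd = 11 (last nonzero row D).
So gcd(451, 429) = 11, with Bézout identity −19·451 + 20·429 = 11. Containment (⊇): the Bézout identity exhibits 11 as an element of (451, 429), giving (11) ⊆ (451, 429). Containment (⊆): since 11 | 451 and 11 | 429 (451 = 11·41, 429 = 11·39), every Z-linear combination of 451 and 429 is divisible by 11, so (451, 429) ⊆ (11). Therefore (451, 429) = (11), d = 11.

Final answer: (451, 429) = (11); d = 11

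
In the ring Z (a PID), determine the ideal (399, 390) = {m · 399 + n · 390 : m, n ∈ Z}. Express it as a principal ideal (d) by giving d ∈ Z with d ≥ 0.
In the PID Z, (a, b) is generated by gcd(a, b). Compute gcd(399, 390) with the extended Euclidean algorithm, tracking rows (r, s, t) with s·399 + t·390 = r:
  row A: (399, 1, 0)   [1·399 + 0·390 = 399]
  row B: (390, 0, 1)   [0·399 + 1·390 = 390]
  399 = 1·390 + 9   → row C = row A − 1·row B = (9, 1, −1)   [check: 1·399 − 1·390 = 9]
  390 = 43·9 + 3   → row D = row B − 43·row C = (3, −43, 44)   [check: −43·399 + 44·390 = 3]
  9 = 3·3 + 0   → remainder 0, stop. gcd = 3 (last nonzero row D).
So gcd(399, 390) = 3, with Bézout identity −43·399 + 44·390 = 3. Containment (⊇): the Bézout identity exhibits 3 as an element of (399, 390), giving (3) ⊆ (399, 390). Containment (⊆): since 3 | 399 and 3 | 390 (399 = 3·133, 390 = 3·130), every Z-linear combination of 399 and 390 is divisible by 3, so (399, 390) ⊆ (3). Therefore (399, 390) = (3), d = 3.

Final answer: (399, 390) = (3); d = 3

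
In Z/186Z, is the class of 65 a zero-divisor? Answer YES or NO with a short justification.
NO

gcd(65, 186) = 1, so 65 is a unit in Z/186Z (it has a multiplicative inverse). A unit cannot be a zero-divisor: if 65·b ≡ 0 then multiplying both sides by 65^(−1) gives b ≡ 0. So 65 is not a zero-divisor.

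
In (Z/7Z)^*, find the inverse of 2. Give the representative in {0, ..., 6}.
Apply the extended Euclidean algorithm to (7, 2), tracking rows (r, s, t) with s·7 + t·2 = r. Each division r_prev = q·r_cur + r_new produces the new row as (previous row) − q·(current row):
  row A: (7, 1, 0)   [1·7 + 0·2 = 7]
  row B: (2, 0, 1)   [0·7 + 1·2 = 2]
  7 = 3·2 + 1   → row C = row A − 3·row B = (1, 1, −3)   [check: 1·7 − 3·2 = 1]
  2 = 2·1 + 0   → remainder 0, stop. gcd = 1 (last nonzero row C).
The gcd is 1, so 2 is invertible mod 7. The last nonzero row gives 1·7 − 3·2 = 1, so t = −3. So 2^(−1) ≡ −3 ≡ 4 (mod 7). Verify: 2 · 4 = 8 ≡ 1 (mod 7). ✓

Final answer: 2^(−1) ≡ 4 (mod 7)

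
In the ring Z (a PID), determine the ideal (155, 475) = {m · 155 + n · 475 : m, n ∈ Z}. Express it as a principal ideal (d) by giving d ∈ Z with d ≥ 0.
In the PID Z, (a, b) is generated by gcd(a, b). Compute gcd(475, 155) with the extended Euclidean algorithm, tracking rows (r, s, t) with s·475 + t·155 = r:
  row A: (475, 1, 0)   [1·475 + 0·155 = 475]
  row B: (155, 0, 1)   [0·475 + 1·155 = 155]
  475 = 3·155 + 10   → row C = row A − 3·row B = (10, 1, −3)   [check: 1·475 − 3·155 = 10]
  155 = 15·10 + 5   → row D = row B − 15·row C = (5, −15, 46)   [check: −15·475 + 46·155 = 5]
  10 = 2·5 + 0   → remainder 0, stop. gcd = 5 (last nonzero row D).
So gcd(155, 475) = 5, with Bézout identity −15·475 + 46·155 = 5. Containment (⊇): the Bézout identity exhibits 5 as an element of (155, 475), giving (5) ⊆ (155, 475). Containment (⊆): since 5 | 155 and 5 | 475 (155 = 5·31, 475 = 5·95), every Z-linear combination of 155 and 475 is divisible by 5, so (155, 475) ⊆ (5). Therefore (155, 475) = (5), d = 5.

Final answer: (155, 475) = (5); d = 5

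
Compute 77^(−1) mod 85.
Apply the extended Euclidean algorithm to (85, 77), tracking rows (r, s, t) with s·85 + t·77 = r. Each division r_prev = q·r_cur + r_new produces the new row as (previous row) − q·(current row):
  row A: (85, 1, 0)   [1·85 + 0·77 = 85]
  row B: (77, 0, 1)   [0·85 + 1·77 = 77]
  85 = 1·77 + 8   → row C = row A − 1·row B = (8, 1, −1)   [check: 1·85 − 1·77 = 8]
  77 = 9·8 + 5   → row D = row B − 9·row C = (5, −9, 10)   [check: −9·85 + 10·77 = 5]
  8 = 1·5 + 3   → row E = row C − 1·row D = (3, 10, −11)   [check: 10·85 − 11·77 = 3]
  5 = 1·3 + 2   → row F = row D − 1·row E = (2, −19, 21)   [check: −19·85 + 21·77 = 2]
  3 = 1·2 + 1   → row G = row E − 1·row F = (1, 29, −32)   [check: 29·85 − 32·77 = 1]
  2 = 2·1 + 0   → remainder 0, stop. gcd = 1 (last nonzero row G).
The gcd is 1, so 77 is invertible mod 85. The last nonzero row gives 29·85 − 32·77 = 1, so t = −32. So 77^(−1) ≡ −32 ≡ 53 (mod 85). Verify: 77 · 53 = 4081 ≡ 1 (mod 85). ✓

Final answer: 77^(−1) ≡ 53 (mod 85)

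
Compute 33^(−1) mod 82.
33^(−1) ≡ 5 (mod 82)

Apply the extended Euclidean algorithm to (82, 33), tracking rows (r, s, t) with s·82 + t·33 = r. Each division r_prev = q·r_cur + r_new produces the new row as (previous row) − q·(current row):
  row A: (82, 1, 0)   [1·82 + 0·33 = 82]
  row B: (33, 0, 1)   [0·82 + 1·33 = 33]
  82 = 2·33 + 16   → row C = row A − 2·row B = (16, 1, −2)   [check: 1·82 − 2·33 = 16]
  33 = 2·16 + 1   → row D = row B − 2·row C = (1, −2, 5)   [check: −2·82 + 5·33 = 1]
  16 = 16·1 + 0   → remainder 0, stop. gcd = 1 (last nonzero row D).
The gcd is 1, so 33 is invertible mod 82. The last nonzero row gives −2·82 + 5·33 = 1, so t = 5. So 33^(−1) ≡ 5 (mod 82). Verify: 33 · 5 = 165 ≡ 1 (mod 82). ✓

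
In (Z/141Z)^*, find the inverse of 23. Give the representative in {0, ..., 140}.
Apply the extended Euclidean algorithm to (141, 23), tracking rows (r, s, t) with s·141 + t·23 = r. Each division r_prev = q·r_cur + r_new produces the new row as (previous row) − q·(current row):
  row A: (141, 1, 0)   [1·141 + 0·23 = 141]
  row B: (23, 0, 1)   [0·141 + 1·23 = 23]
  141 = 6·23 + 3   → row C = row A − 6·row B = (3, 1, −6)   [check: 1·141 − 6·23 = 3]
  23 = 7·3 + 2   → row D = row B − 7·row C = (2, −7, 43)   [check: −7·141 + 43·23 = 2]
  3 = 1·2 + 1   → row E = row C − 1·row D = (1, 8, −49)   [check: 8·141 − 49·23 = 1]
  2 = 2·1 + 0   → remainder 0, stop. gcd = 1 (last nonzero row E).
The gcd is 1, so 23 is invertible mod 141. The last nonzero row gives 8·141 − 49·23 = 1, so t = −49. So 23^(−1) ≡ −49 ≡ 92 (mod 141). Verify: 23 · 92 = 2116 ≡ 1 (mod 141). ✓

Final answer: 23^(−1) ≡ 92 (mod 141)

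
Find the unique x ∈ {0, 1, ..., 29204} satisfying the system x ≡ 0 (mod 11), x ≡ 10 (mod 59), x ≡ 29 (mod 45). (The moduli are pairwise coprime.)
The moduli 11, 59, 45 are pairwise coprime, so by the CRT there is a unique solution mod 11·59·45 = 29205.
Solve by successive substitution. Start with x ≡ 0 (mod 11).
  Combine with x ≡ 10 (mod 59): write x = 11·t and require 11·t ≡ 10 (mod 59). Since 11^(−1) ≡ 43 (mod 59), t ≡ 43·10 ≡ 17 (mod 59). So x ≡ 11·17 = 187 (mod 649).
  Combine with x ≡ 29 (mod 45): write x = 187 + 649·t and require 187 + 649·t ≡ 29 (mod 45), i.e. 649·t ≡ 29 − 187 ≡ 22 (mod 45). Since 649^(−1) ≡ 19 (mod 45) (649 ≡ 19 (mod 45)), t ≡ 19·22 ≡ 13 (mod 45). So x ≡ 187 + 649·13 = 8624 (mod 29205).
Unique solution in [0, 29205): x = 8624.

Final answer: x ≡ 8624 (mod 29205); the representative in [0, 29205) is 8624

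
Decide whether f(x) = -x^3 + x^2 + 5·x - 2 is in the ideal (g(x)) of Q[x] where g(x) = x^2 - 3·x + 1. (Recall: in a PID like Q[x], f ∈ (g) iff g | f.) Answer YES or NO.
YES

In Q[x] the ideal (g) consists of all multiples of g, so f ∈ (g) iff g | f, i.e. iff the remainder of f on division by g is 0. Divide f by g (g is monic, so eliminate the leading term of the running remainder at each step):
  leading term -x^3: subtract (-x)·g(x) = -x^3 + 3·x^2 - x, leaving -2·x^2 + 6·x - 2
  leading term -2·x^2: subtract (-2)·g(x) = -2·x^2 + 6·x - 2, leaving 0
The remainder is 0, so f(x) = g(x) · h(x) with h(x) = -x - 2. Hence g | f, i.e. f ∈ (g).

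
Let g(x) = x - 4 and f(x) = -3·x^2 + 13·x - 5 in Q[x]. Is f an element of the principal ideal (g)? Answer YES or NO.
In Q[x] the ideal (g) consists of all multiples of g, so f ∈ (g) iff g | f, i.e. iff the remainder of f on division by g is 0. Divide f by g (g is monic, so eliminate the leading term of the running remainder at each step):
  leading term -3·x^2: subtract (-3·x)·g(x) = -3·x^2 + 12·x, leaving x - 5
  leading term x: subtract (1)·g(x) = x - 4, leaving -1
The remainder r(x) = -1 ≠ 0 (and deg r < deg g), so g ∤ f, i.e. f ∉ (g).

Final answer: NO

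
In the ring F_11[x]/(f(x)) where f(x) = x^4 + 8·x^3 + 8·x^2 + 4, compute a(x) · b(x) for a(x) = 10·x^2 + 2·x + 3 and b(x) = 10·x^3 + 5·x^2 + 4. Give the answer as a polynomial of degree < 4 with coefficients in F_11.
Multiply as integer polynomials: a · b = 100·x^5 + 70·x^4 + 40·x^3 + 55·x^2 + 8·x + 12. Reducing coefficients mod 11: a · b ≡ x^5 + 4·x^4 + 7·x^3 + 8·x + 1. Now divide by f(x) = x^4 + 8·x^3 + 8·x^2 + 4 in F_11[x], eliminating the leading term at each step:
  leading term x^5: subtract (x)·f(x) = x^5 + 8·x^4 + 8·x^3 + 4·x, leaving 7·x^4 + 10·x^3 + 4·x + 1 (coefficients mod 11)
  leading term 7·x^4: subtract (7)·f(x) = 7·x^4 + x^3 + x^2 + 6, leaving 9·x^3 + 10·x^2 + 4·x + 6 (coefficients mod 11)
The degree is now < 4, so this is the remainder. Hence a · b ≡ 9·x^3 + 10·x^2 + 4·x + 6 in F_11[x]/(f).

Final answer: a · b ≡ 9·x^3 + 10·x^2 + 4·x + 6 (mod f(x))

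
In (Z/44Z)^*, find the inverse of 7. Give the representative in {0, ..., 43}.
7^(−1) ≡ 19 (mod 44)

Apply the extended Euclidean algorithm to (44, 7), tracking rows (r, s, t) with s·44 + t·7 = r. Each division r_prev = q·r_cur + r_new produces the new row as (previous row) − q·(current row):
  row A: (44, 1, 0)   [1·44 + 0·7 = 44]
  row B: (7, 0, 1)   [0·44 + 1·7 = 7]
  44 = 6·7 + 2   → row C = row A − 6·row B = (2, 1, −6)   [check: 1·44 − 6·7 = 2]
  7 = 3·2 + 1   → row D = row B − 3·row C = (1, −3, 19)   [check: −3·44 + 19·7 = 1]
  2 = 2·1 + 0   → remainder 0, stop. gcd = 1 (last nonzero row D).
The gcd is 1, so 7 is invertible mod 44. The last nonzero row gives −3·44 + 19·7 = 1, so t = 19. So 7^(−1) ≡ 19 (mod 44). Verify: 7 · 19 = 133 ≡ 1 (mod 44). ✓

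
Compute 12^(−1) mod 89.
12^(−1) ≡ 52 (mod 89)

Apply the extended Euclidean algorithm to (89, 12), tracking rows (r, s, t) with s·89 + t·12 = r. Each division r_prev = q·r_cur + r_new produces the new row as (previous row) − q·(current row):
  row A: (89, 1, 0)   [1·89 + 0·12 = 89]
  row B: (12, 0, 1)   [0·89 + 1·12 = 12]
  89 = 7·12 + 5   → row C = row A − 7·row B = (5, 1, −7)   [check: 1·89 − 7·12 = 5]
  12 = 2·5 + 2   → row D = row B − 2·row C = (2, −2, 15)   [check: −2·89 + 15·12 = 2]
  5 = 2·2 + 1   → row E = row C − 2·row D = (1, 5, −37)   [check: 5·89 − 37·12 = 1]
  2 = 2·1 + 0   → remainder 0, stop. gcd = 1 (last nonzero row E).
The gcd is 1, so 12 is invertible mod 89. The last nonzero row gives 5·89 − 37·12 = 1, so t = −37. So 12^(−1) ≡ −37 ≡ 52 (mod 89). Verify: 12 · 52 = 624 ≡ 1 (mod 89). ✓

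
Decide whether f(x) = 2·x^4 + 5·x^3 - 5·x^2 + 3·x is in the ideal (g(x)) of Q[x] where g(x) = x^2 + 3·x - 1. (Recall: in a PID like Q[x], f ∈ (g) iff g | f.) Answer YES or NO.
NO

In Q[x] the ideal (g) consists of all multiples of g, so f ∈ (g) iff g | f, i.e. iff the remainder of f on division by g is 0. Divide f by g (g is monic, so eliminate the leading term of the running remainder at each step):
  leading term 2·x^4: subtract (2·x^2)·g(x) = 2·x^4 + 6·x^3 - 2·x^2, leaving -x^3 - 3·x^2 + 3·x
  leading term -x^3: subtract (-x)·g(x) = -x^3 - 3·x^2 + x, leaving 2·x
The remainder r(x) = 2·x ≠ 0 (and deg r < deg g), so g ∤ f, i.e. f ∉ (g).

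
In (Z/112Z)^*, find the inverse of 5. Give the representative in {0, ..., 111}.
5^(−1) ≡ 45 (mod 112)

Apply the extended Euclidean algorithm to (112, 5), tracking rows (r, s, t) with s·112 + t·5 = r. Each division r_prev = q·r_cur + r_new produces the new row as (previous row) − q·(current row):
  row A: (112, 1, 0)   [1·112 + 0·5 = 112]
  row B: (5, 0, 1)   [0·112 + 1·5 = 5]
  112 = 22·5 + 2   → row C = row A − 22·row B = (2, 1, −22)   [check: 1·112 − 22·5 = 2]
  5 = 2·2 + 1   → row D = row B − 2·row C = (1, −2, 45)   [check: −2·112 + 45·5 = 1]
  2 = 2·1 + 0   → remainder 0, stop. gcd = 1 (last nonzero row D).
The gcd is 1, so 5 is invertible mod 112. The last nonzero row gives −2·112 + 45·5 = 1, so t = 45. So 5^(−1) ≡ 45 (mod 112). Verify: 5 · 45 = 225 ≡ 1 (mod 112). ✓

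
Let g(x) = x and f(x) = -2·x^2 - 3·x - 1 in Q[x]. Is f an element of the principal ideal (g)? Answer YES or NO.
NO

In Q[x] the ideal (g) consists of all multiples of g, so f ∈ (g) iff g | f, i.e. iff the remainder of f on division by g is 0. Divide f by g (g is monic, so eliminate the leading term of the running remainder at each step):
  leading term -2·x^2: subtract (-2·x)·g(x) = -2·x^2, leaving -3·x - 1
  leading term -3·x: subtract (-3)·g(x) = -3·x, leaving -1
The remainder r(x) = -1 ≠ 0 (and deg r < deg g), so g ∤ f, i.e. f ∉ (g).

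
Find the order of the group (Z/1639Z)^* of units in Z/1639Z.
(Z/1639Z)^* consists of the classes a with gcd(a, 1639) = 1, so its order is φ(1639). φ is multiplicative, with φ(p^e) = p^e − p^(e−1). Factorise 1639 = 11 · 149. Then
  φ(1639) = (11 − 1) · (149 − 1) = 10 · 148 = 1480.
Thus |(Z/1639Z)^*| = 1480.

Final answer: |(Z/1639Z)^*| = 1480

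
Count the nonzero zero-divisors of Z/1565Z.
In Z/1565Z each nonzero element is either a unit (gcd with 1565 is 1) or a zero-divisor (gcd > 1). The number of units is φ(1565): factorise 1565 = 5 · 313, so φ(1565) = (5 − 1) · (313 − 1) = 4 · 312 = 1248. The nonzero elements number 1565 − 1 = 1564. Hence the nonzero zero-divisors number 1564 − 1248 = 316.

Final answer: Z/1565Z has 316 nonzero zero-divisors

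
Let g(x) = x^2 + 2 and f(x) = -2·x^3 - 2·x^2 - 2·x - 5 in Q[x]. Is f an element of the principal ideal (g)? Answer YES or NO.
NO

In Q[x] the ideal (g) consists of all multiples of g, so f ∈ (g) iff g | f, i.e. iff the remainder of f on division by g is 0. Divide f by g (g is monic, so eliminate the leading term of the running remainder at each step):
  leading term -2·x^3: subtract (-2·x)·g(x) = -2·x^3 - 4·x, leaving -2·x^2 + 2·x - 5
  leading term -2·x^2: subtract (-2)·g(x) = -2·x^2 - 4, leaving 2·x - 1
The remainder r(x) = 2·x - 1 ≠ 0 (and deg r < deg g), so g ∤ f, i.e. f ∉ (g).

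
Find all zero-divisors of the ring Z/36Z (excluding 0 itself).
nonzero zero-divisors of Z/36Z = {2, 3, 4, 6, 8, 9, 10, 12, 14, 15, 16, 18, 20, 21, 22, 24, 26, 27, 28, 30, 32, 33, 34}

An element a ∈ Z/36Z (with a ≠ 0) is a zero-divisor iff gcd(a, 36) > 1 (because a is a unit precisely when gcd(a, n) = 1, and in Z/nZ every nonzero, non-unit element is a zero-divisor). Scan a = 1, ..., 35 and keep those with gcd(a, 36) > 1:
  gcd(2, 36) = 2, gcd(3, 36) = 3, gcd(4, 36) = 4, gcd(6, 36) = 6, gcd(8, 36) = 4, gcd(9, 36) = 9, gcd(10, 36) = 2, gcd(12, 36) = 12, gcd(14, 36) = 2, gcd(15, 36) = 3, gcd(16, 36) = 4, gcd(18, 36) = 18, gcd(20, 36) = 4, gcd(21, 36) = 3, gcd(22, 36) = 2, gcd(24, 36) = 12, gcd(26, 36) = 2, gcd(27, 36) = 9, gcd(28, 36) = 4, gcd(30, 36) = 6, gcd(32, 36) = 4, gcd(33, 36) = 3, gcd(34, 36) = 2.
All other a ∈ {1, ..., 35} have gcd(a, 36) = 1 and are units. So the nonzero zero-divisors are exactly the 23 values of a appearing in this scan.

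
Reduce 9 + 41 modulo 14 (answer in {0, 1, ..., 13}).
8

Reduce the summands first: 41 ≡ 13 (mod 14), so 9 + 41 ≡ 9 + 13 (mod 14). 9 + 13 = 22; 22 = 1·14 + 8, so (9 + 41) mod 14 = 8.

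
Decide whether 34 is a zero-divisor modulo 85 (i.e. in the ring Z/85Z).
gcd(34, 85) = 17 > 1, so 34 is not a unit in Z/85Z. In Z/nZ every nonzero non-unit is a zero-divisor: explicitly, take b = 85/gcd = 5 ≠ 0 (mod 85); then 34·5 = 170 = 2·85, i.e. 34·5 ≡ 0 (mod 85). So 34 is a zero-divisor.

Final answer: YES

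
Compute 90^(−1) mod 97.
90^(−1) ≡ 83 (mod 97)

Apply the extended Euclidean algorithm to (97, 90), tracking rows (r, s, t) with s·97 + t·90 = r. Each division r_prev = q·r_cur + r_new produces the new row as (previous row) − q·(current row):
  row A: (97, 1, 0)   [1·97 + 0·90 = 97]
  row B: (90, 0, 1)   [0·97 + 1·90 = 90]
  97 = 1·90 + 7   → row C = row A − 1·row B = (7, 1, −1)   [check: 1·97 − 1·90 = 7]
  90 = 12·7 + 6   → row D = row B − 12·row C = (6, −12, 13)   [check: −12·97 + 13·90 = 6]
  7 = 1·6 + 1   → row E = row C − 1·row D = (1, 13, −14)   [check: 13·97 − 14·90 = 1]
  6 = 6·1 + 0   → remainder 0, stop. gcd = 1 (last nonzero row E).
The gcd is 1, so 90 is invertible mod 97. The last nonzero row gives 13·97 − 14·90 = 1, so t = −14. So 90^(−1) ≡ −14 ≡ 83 (mod 97). Verify: 90 · 83 = 7470 ≡ 1 (mod 97). ✓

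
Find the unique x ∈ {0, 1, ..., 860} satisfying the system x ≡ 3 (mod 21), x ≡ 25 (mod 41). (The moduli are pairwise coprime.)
x ≡ 66 (mod 861); the representative in [0, 861) is 66

The moduli 21, 41 are pairwise coprime, so by the CRT there is a unique solution mod 21·41 = 861.
Solve by successive substitution. Start with x ≡ 3 (mod 21).
  Combine with x ≡ 25 (mod 41): write x = 3 + 21·t and require 3 + 21·t ≡ 25 (mod 41), i.e. 21·t ≡ 25 − 3 ≡ 22 (mod 41). Since 21^(−1) ≡ 2 (mod 41), t ≡ 2·22 ≡ 3 (mod 41). So x ≡ 3 + 21·3 = 66 (mod 861).
Unique solution in [0, 861): x = 66.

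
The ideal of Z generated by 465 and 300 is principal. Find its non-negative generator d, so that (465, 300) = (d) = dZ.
(465, 300) = (15); d = 15

In the PID Z, (a, b) is generated by gcd(a, b). Compute gcd(465, 300) with the extended Euclidean algorithm, tracking rows (r, s, t) with s·465 + t·300 = r:
  row A: (465, 1, 0)   [1·465 + 0·300 = 465]
  row B: (300, 0, 1)   [0·465 + 1·300 = 300]
  465 = 1·300 + 165   → row C = row A − 1·row B = (165, 1, −1)   [check: 1·465 − 1·300 = 165]
  300 = 1·165 + 135   → row D = row B − 1·row C = (135, −1, 2)   [check: −1·465 + 2·300 = 135]
  165 = 1·135 + 30   → row E = row C − 1·row D = (30, 2, −3)   [check: 2·465 − 3·300 = 30]
  135 = 4·30 + 15   → row F = row D − 4·row E = (15, −9, 14)   [check: −9·465 + 14·300 = 15]
  30 = 2·15 + 0   → remainder 0, stop. gcd = 15 (last nonzero row F).
So gcd(465, 300) = 15, with Bézout identity −9·465 + 14·300 = 15. Containment (⊇): the Bézout identity exhibits 15 as an element of (465, 300), giving (15) ⊆ (465, 300). Containment (⊆): since 15 | 465 and 15 | 300 (465 = 15·31, 300 = 15·20), every Z-linear combination of 465 and 300 is divisible by 15, so (465, 300) ⊆ (15). Therefore (465, 300) = (15), d = 15.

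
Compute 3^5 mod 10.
Use repeated squaring. Binary(5) = 101. Walk through the bits of the exponent 5 left-to-right: at each bit after the leading one, square the running value, then multiply by 3 if the bit is 1 (always reducing mod 10):
  bit 1 = 1 (leading): start with 3.
  bit 2 = 0: square 3^2 = 9 (mod 10).
  bit 3 = 1: square 9^2 = 81 ≡ 1; bit is 1, so multiply 1·3 = 3 (mod 10).
Final value: 3^5 ≡ 3 (mod 10).

Final answer: 3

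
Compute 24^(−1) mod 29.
Apply the extended Euclidean algorithm to (29, 24), tracking rows (r, s, t) with s·29 + t·24 = r. Each division r_prev = q·r_cur + r_new produces the new row as (previous row) − q·(current row):
  row A: (29, 1, 0)   [1·29 + 0·24 = 29]
  row B: (24, 0, 1)   [0·29 + 1·24 = 24]
  29 = 1·24 + 5   → row C = row A − 1·row B = (5, 1, −1)   [check: 1·29 − 1·24 = 5]
  24 = 4·5 + 4   → row D = row B − 4·row C = (4, −4, 5)   [check: −4·29 + 5·24 = 4]
  5 = 1·4 + 1   → row E = row C − 1·row D = (1, 5, −6)   [check: 5·29 − 6·24 = 1]
  4 = 4·1 + 0   → remainder 0, stop. gcd = 1 (last nonzero row E).
The gcd is 1, so 24 is invertible mod 29. The last nonzero row gives 5·29 − 6·24 = 1, so t = −6. So 24^(−1) ≡ −6 ≡ 23 (mod 29). Verify: 24 · 23 = 552 ≡ 1 (mod 29). ✓

Final answer: 24^(−1) ≡ 23 (mod 29)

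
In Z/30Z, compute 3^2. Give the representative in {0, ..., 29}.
9

Use repeated squaring. Binary(2) = 10. Walk through the bits of the exponent 2 left-to-right: at each bit after the leading one, square the running value, then multiply by 3 if the bit is 1 (always reducing mod 30):
  bit 1 = 1 (leading): start with 3.
  bit 2 = 0: square 3^2 = 9 (mod 30).
Final value: 3^2 ≡ 9 (mod 30).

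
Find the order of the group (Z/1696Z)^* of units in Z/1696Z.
(Z/1696Z)^* consists of the classes a with gcd(a, 1696) = 1, so its order is φ(1696). φ is multiplicative, with φ(p^e) = p^e − p^(e−1). Factorise 1696 = 2^5 · 53. Then
  φ(1696) = (2^5 − 2^4) · (53 − 1) = 16 · 52 = 832.
Thus |(Z/1696Z)^*| = 832.

Final answer: |(Z/1696Z)^*| = 832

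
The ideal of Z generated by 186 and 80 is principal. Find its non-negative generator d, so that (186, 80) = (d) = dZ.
In the PID Z, (a, b) is generated by gcd(a, b). Compute gcd(186, 80) with the extended Euclidean algorithm, tracking rows (r, s, t) with s·186 + t·80 = r:
  row A: (186, 1, 0)   [1·186 + 0·80 = 186]
  row B: (80, 0, 1)   [0·186 + 1·80 = 80]
  186 = 2·80 + 26   → row C = row A − 2·row B = (26, 1, −2)   [check: 1·186 − 2·80 = 26]
  80 = 3·26 + 2   → row D = row B − 3·row C = (2, −3, 7)   [check: −3·186 + 7·80 = 2]
  26 = 13·2 + 0   → remainder 0, stop. gcd = 2 (last nonzero row D).
So gcd(186, 80) = 2, with Bézout identity −3·186 + 7·80 = 2. Containment (⊇): the Bézout identity exhibits 2 as an element of (186, 80), giving (2) ⊆ (186, 80). Containment (⊆): since 2 | 186 and 2 | 80 (186 = 2·93, 80 = 2·40), every Z-linear combination of 186 and 80 is divisible by 2, so (186, 80) ⊆ (2). Therefore (186, 80) = (2), d = 2.

Final answer: (186, 80) = (2); d = 2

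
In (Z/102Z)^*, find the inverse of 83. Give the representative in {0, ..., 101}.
83^(−1) ≡ 59 (mod 102)

Apply the extended Euclidean algorithm to (102, 83), tracking rows (r, s, t) with s·102 + t·83 = r. Each division r_prev = q·r_cur + r_new produces the new row as (previous row) − q·(current row):
  row A: (102, 1, 0)   [1·102 + 0·83 = 102]
  row B: (83, 0, 1)   [0·102 + 1·83 = 83]
  102 = 1·83 + 19   → row C = row A − 1·row B = (19, 1, −1)   [check: 1·102 − 1·83 = 19]
  83 = 4·19 + 7   → row D = row B − 4·row C = (7, −4, 5)   [check: −4·102 + 5·83 = 7]
  19 = 2·7 + 5   → row E = row C − 2·row D = (5, 9, −11)   [check: 9·102 − 11·83 = 5]
  7 = 1·5 + 2   → row F = row D − 1·row E = (2, −13, 16)   [check: −13·102 + 16·83 = 2]
  5 = 2·2 + 1   → row G = row E − 2·row F = (1, 35, −43)   [check: 35·102 − 43·83 = 1]
  2 = 2·1 + 0   → remainder 0, stop. gcd = 1 (last nonzero row G).
The gcd is 1, so 83 is invertible mod 102. The last nonzero row gives 35·102 − 43·83 = 1, so t = −43. So 83^(−1) ≡ −43 ≡ 59 (mod 102). Verify: 83 · 59 = 4897 ≡ 1 (mod 102). ✓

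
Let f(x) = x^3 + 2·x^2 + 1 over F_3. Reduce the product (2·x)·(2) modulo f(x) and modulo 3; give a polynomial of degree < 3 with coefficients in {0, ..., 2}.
Multiply as integer polynomials: a · b = 4·x. Reducing coefficients mod 3: a · b ≡ x. This already has degree < 3, so no reduction by f is needed. Hence a · b ≡ x in F_3[x]/(f).

Final answer: a · b ≡ x (mod f(x))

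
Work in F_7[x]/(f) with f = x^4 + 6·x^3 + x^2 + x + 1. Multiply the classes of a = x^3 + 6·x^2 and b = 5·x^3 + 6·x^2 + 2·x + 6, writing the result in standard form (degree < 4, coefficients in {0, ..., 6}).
a · b ≡ 4·x^3 + 4·x + 3 (mod f(x))

Multiply as integer polynomials: a · b = 5·x^6 + 36·x^5 + 38·x^4 + 18·x^3 + 36·x^2. Reducing coefficients mod 7: a · b ≡ 5·x^6 + x^5 + 3·x^4 + 4·x^3 + x^2. Now divide by f(x) = x^4 + 6·x^3 + x^2 + x + 1 in F_7[x], eliminating the leading term at each step:
  leading term 5·x^6: subtract (5·x^2)·f(x) = 5·x^6 + 2·x^5 + 5·x^4 + 5·x^3 + 5·x^2, leaving 6·x^5 + 5·x^4 + 6·x^3 + 3·x^2 (coefficients mod 7)
  leading term 6·x^5: subtract (6·x)·f(x) = 6·x^5 + x^4 + 6·x^3 + 6·x^2 + 6·x, leaving 4·x^4 + 4·x^2 + x (coefficients mod 7)
  leading term 4·x^4: subtract (4)·f(x) = 4·x^4 + 3·x^3 + 4·x^2 + 4·x + 4, leaving 4·x^3 + 4·x + 3 (coefficients mod 7)
The degree is now < 4, so this is the remainder. Hence a · b ≡ 4·x^3 + 4·x + 3 in F_7[x]/(f).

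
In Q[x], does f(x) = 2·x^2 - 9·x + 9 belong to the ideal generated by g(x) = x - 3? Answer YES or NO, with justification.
In Q[x] the ideal (g) consists of all multiples of g, so f ∈ (g) iff g | f, i.e. iff the remainder of f on division by g is 0. Divide f by g (g is monic, so eliminate the leading term of the running remainder at each step):
  leading term 2·x^2: subtract (2·x)·g(x) = 2·x^2 - 6·x, leaving 9 - 3·x
  leading term -3·x: subtract (-3)·g(x) = 9 - 3·x, leaving 0
The remainder is 0, so f(x) = g(x) · h(x) with h(x) = 2·x - 3. Hence g | f, i.e. f ∈ (g).

Final answer: YES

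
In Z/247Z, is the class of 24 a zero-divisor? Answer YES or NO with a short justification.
gcd(24, 247) = 1, so 24 is a unit in Z/247Z (it has a multiplicative inverse). A unit cannot be a zero-divisor: if 24·b ≡ 0 then multiplying both sides by 24^(−1) gives b ≡ 0. So 24 is not a zero-divisor.

Final answer: NO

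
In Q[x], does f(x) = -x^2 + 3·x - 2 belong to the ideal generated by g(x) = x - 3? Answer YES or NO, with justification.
NO

In Q[x] the ideal (g) consists of all multiples of g, so f ∈ (g) iff g | f, i.e. iff the remainder of f on division by g is 0. Divide f by g (g is monic, so eliminate the leading term of the running remainder at each step):
  leading term -x^2: subtract (-x)·g(x) = -x^2 + 3·x, leaving -2
The remainder r(x) = -2 ≠ 0 (and deg r < deg g), so g ∤ f, i.e. f ∉ (g).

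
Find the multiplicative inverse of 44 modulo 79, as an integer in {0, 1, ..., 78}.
Apply the extended Euclidean algorithm to (79, 44), tracking rows (r, s, t) with s·79 + t·44 = r. Each division r_prev = q·r_cur + r_new produces the new row as (previous row) − q·(current row):
  row A: (79, 1, 0)   [1·79 + 0·44 = 79]
  row B: (44, 0, 1)   [0·79 + 1·44 = 44]
  79 = 1·44 + 35   → row C = row A − 1·row B = (35, 1, −1)   [check: 1·79 − 1·44 = 35]
  44 = 1·35 + 9   → row D = row B − 1·row C = (9, −1, 2)   [check: −1·79 + 2·44 = 9]
  35 = 3·9 + 8   → row E = row C − 3·row D = (8, 4, −7)   [check: 4·79 − 7·44 = 8]
  9 = 1·8 + 1   → row F = row D − 1·row E = (1, −5, 9)   [check: −5·79 + 9·44 = 1]
  8 = 8·1 + 0   → remainder 0, stop. gcd = 1 (last nonzero row F).
The gcd is 1, so 44 is invertible mod 79. The last nonzero row gives −5·79 + 9·44 = 1, so t = 9. So 44^(−1) ≡ 9 (mod 79). Verify: 44 · 9 = 396 ≡ 1 (mod 79). ✓

Final answer: 44^(−1) ≡ 9 (mod 79)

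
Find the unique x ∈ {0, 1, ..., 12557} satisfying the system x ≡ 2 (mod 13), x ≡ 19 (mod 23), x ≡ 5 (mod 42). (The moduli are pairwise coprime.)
x ≡ 3239 (mod 12558); the representative in [0, 12558) is 3239

The moduli 13, 23, 42 are pairwise coprime, so by the CRT there is a unique solution mod 13·23·42 = 12558.
Solve by successive substitution. Start with x ≡ 2 (mod 13).
  Combine with x ≡ 19 (mod 23): write x = 2 + 13·t and require 2 + 13·t ≡ 19 (mod 23), i.e. 13·t ≡ 19 − 2 ≡ 17 (mod 23). Since 13^(−1) ≡ 16 (mod 23), t ≡ 16·17 ≡ 19 (mod 23). So x ≡ 2 + 13·19 = 249 (mod 299).
  Combine with x ≡ 5 (mod 42): write x = 249 + 299·t and require 249 + 299·t ≡ 5 (mod 42), i.e. 299·t ≡ 5 − 249 ≡ 8 (mod 42). Since 299^(−1) ≡ 17 (mod 42) (299 ≡ 5 (mod 42)), t ≡ 17·8 ≡ 10 (mod 42). So x ≡ 249 + 299·10 = 3239 (mod 12558).
Unique solution in [0, 12558): x = 3239.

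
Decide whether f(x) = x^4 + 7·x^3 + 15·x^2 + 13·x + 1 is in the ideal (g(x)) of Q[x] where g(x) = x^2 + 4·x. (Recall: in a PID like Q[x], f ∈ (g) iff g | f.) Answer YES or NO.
NO

In Q[x] the ideal (g) consists of all multiples of g, so f ∈ (g) iff g | f, i.e. iff the remainder of f on division by g is 0. Divide f by g (g is monic, so eliminate the leading term of the running remainder at each step):
  leading term x^4: subtract (x^2)·g(x) = x^4 + 4·x^3, leaving 3·x^3 + 15·x^2 + 13·x + 1
  leading term 3·x^3: subtract (3·x)·g(x) = 3·x^3 + 12·x^2, leaving 3·x^2 + 13·x + 1
  leading term 3·x^2: subtract (3)·g(x) = 3·x^2 + 12·x, leaving x + 1
The remainder r(x) = x + 1 ≠ 0 (and deg r < deg g), so g ∤ f, i.e. f ∉ (g).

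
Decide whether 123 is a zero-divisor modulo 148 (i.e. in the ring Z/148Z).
NO

gcd(123, 148) = 1, so 123 is a unit in Z/148Z (it has a multiplicative inverse). A unit cannot be a zero-divisor: if 123·b ≡ 0 then multiplying both sides by 123^(−1) gives b ≡ 0. So 123 is not a zero-divisor.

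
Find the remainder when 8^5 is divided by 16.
0

Use repeated squaring. Binary(5) = 101. Walk through the bits of the exponent 5 left-to-right: at each bit after the leading one, square the running value, then multiply by 8 if the bit is 1 (always reducing mod 16):
  bit 1 = 1 (leading): start with 8.
  bit 2 = 0: square 8^2 = 64 ≡ 0 (mod 16).
  bit 3 = 1: square 0^2 = 0; bit is 1, so multiply 0·8 = 0 (mod 16).
Final value: 8^5 ≡ 0 (mod 16).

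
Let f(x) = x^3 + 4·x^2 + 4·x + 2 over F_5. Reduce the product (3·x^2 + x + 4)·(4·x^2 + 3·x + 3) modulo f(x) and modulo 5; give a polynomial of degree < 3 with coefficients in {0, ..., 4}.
a · b ≡ x + 2 (mod f(x))

Multiply as integer polynomials: a · b = 12·x^4 + 13·x^3 + 28·x^2 + 15·x + 12. Reducing coefficients mod 5: a · b ≡ 2·x^4 + 3·x^3 + 3·x^2 + 2. Now divide by f(x) = x^3 + 4·x^2 + 4·x + 2 in F_5[x], eliminating the leading term at each step:
  leading term 2·x^4: subtract (2·x)·f(x) = 2·x^4 + 3·x^3 + 3·x^2 + 4·x, leaving x + 2 (coefficients mod 5)
The degree is now < 3, so this is the remainder. Hence a · b ≡ x + 2 in F_5[x]/(f).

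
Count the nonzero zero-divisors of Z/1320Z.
Z/1320Z has 999 nonzero zero-divisors

In Z/1320Z each nonzero element is either a unit (gcd with 1320 is 1) or a zero-divisor (gcd > 1). The number of units is φ(1320): factorise 1320 = 2^3 · 3 · 5 · 11, so φ(1320) = (2^3 − 2^2) · (3 − 1) · (5 − 1) · (11 − 1) = 4 · 2 · 4 · 10 = 320. The nonzero elements number 1320 − 1 = 1319. Hence the nonzero zero-divisors number 1319 − 320 = 999.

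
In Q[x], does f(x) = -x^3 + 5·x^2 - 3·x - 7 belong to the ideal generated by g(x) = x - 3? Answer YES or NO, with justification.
In Q[x] the ideal (g) consists of all multiples of g, so f ∈ (g) iff g | f, i.e. iff the remainder of f on division by g is 0. Divide f by g (g is monic, so eliminate the leading term of the running remainder at each step):
  leading term -x^3: subtract (-x^2)·g(x) = -x^3 + 3·x^2, leaving 2·x^2 - 3·x - 7
  leading term 2·x^2: subtract (2·x)·g(x) = 2·x^2 - 6·x, leaving 3·x - 7
  leading term 3·x: subtract (3)·g(x) = 3·x - 9, leaving 2
The remainder r(x) = 2 ≠ 0 (and deg r < deg g), so g ∤ f, i.e. f ∉ (g).

Final answer: NO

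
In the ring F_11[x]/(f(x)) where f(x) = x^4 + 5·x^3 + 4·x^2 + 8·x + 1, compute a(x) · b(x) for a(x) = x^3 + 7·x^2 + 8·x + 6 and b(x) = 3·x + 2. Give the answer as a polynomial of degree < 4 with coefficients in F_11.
a · b ≡ 8·x^3 + 4·x^2 + 10·x + 9 (mod f(x))

Multiply as integer polynomials: a · b = 3·x^4 + 23·x^3 + 38·x^2 + 34·x + 12. Reducing coefficients mod 11: a · b ≡ 3·x^4 + x^3 + 5·x^2 + x + 1. Now divide by f(x) = x^4 + 5·x^3 + 4·x^2 + 8·x + 1 in F_11[x], eliminating the leading term at each step:
  leading term 3·x^4: subtract (3)·f(x) = 3·x^4 + 4·x^3 + x^2 + 2·x + 3, leaving 8·x^3 + 4·x^2 + 10·x + 9 (coefficients mod 11)
The degree is now < 4, so this is the remainder. Hence a · b ≡ 8·x^3 + 4·x^2 + 10·x + 9 in F_11[x]/(f).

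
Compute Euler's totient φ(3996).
φ(3996) = 1296

φ is multiplicative, with φ(p^e) = p^e − p^(e−1). Factorise 3996 = 2^2 · 3^3 · 37. Then
  φ(3996) = (2^2 − 2^1) · (3^3 − 3^2) · (37 − 1) = 2 · 18 · 36 = 1296.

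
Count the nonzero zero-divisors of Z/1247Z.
In Z/1247Z each nonzero element is either a unit (gcd with 1247 is 1) or a zero-divisor (gcd > 1). The number of units is φ(1247): factorise 1247 = 29 · 43, so φ(1247) = (29 − 1) · (43 − 1) = 28 · 42 = 1176. The nonzero elements number 1247 − 1 = 1246. Hence the nonzero zero-divisors number 1246 − 1176 = 70.

Final answer: Z/1247Z has 70 nonzero zero-divisors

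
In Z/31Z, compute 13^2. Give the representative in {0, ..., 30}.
14

Use repeated squaring. Binary(2) = 10. Walk through the bits of the exponent 2 left-to-right: at each bit after the leading one, square the running value, then multiply by 13 if the bit is 1 (always reducing mod 31):
  bit 1 = 1 (leading): start with 13.
  bit 2 = 0: square 13^2 = 169 ≡ 14 (mod 31).
Final value: 13^2 ≡ 14 (mod 31).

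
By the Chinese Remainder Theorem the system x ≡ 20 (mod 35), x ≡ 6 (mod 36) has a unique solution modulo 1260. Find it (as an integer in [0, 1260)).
x ≡ 510 (mod 1260); the representative in [0, 1260) is 510

The moduli 35, 36 are pairwise coprime, so by the CRT there is a unique solution mod 35·36 = 1260.
Solve by successive substitution. Start with x ≡ 20 (mod 35).
  Combine with x ≡ 6 (mod 36): write x = 20 + 35·t and require 20 + 35·t ≡ 6 (mod 36), i.e. 35·t ≡ 6 − 20 ≡ 22 (mod 36). Since 35^(−1) ≡ 35 (mod 36), t ≡ 35·22 ≡ 14 (mod 36). So x ≡ 20 + 35·14 = 510 (mod 1260).
Unique solution in [0, 1260): x = 510.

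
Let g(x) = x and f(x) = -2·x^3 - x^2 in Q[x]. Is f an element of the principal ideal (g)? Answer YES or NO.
In Q[x] the ideal (g) consists of all multiples of g, so f ∈ (g) iff g | f, i.e. iff the remainder of f on division by g is 0. Divide f by g (g is monic, so eliminate the leading term of the running remainder at each step):
  leading term -2·x^3: subtract (-2·x^2)·g(x) = -2·x^3, leaving -x^2
  leading term -x^2: subtract (-x)·g(x) = -x^2, leaving 0
The remainder is 0, so f(x) = g(x) · h(x) with h(x) = -2·x^2 - x. Hence g | f, i.e. f ∈ (g).

Final answer: YES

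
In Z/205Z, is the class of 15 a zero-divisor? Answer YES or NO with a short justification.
gcd(15, 205) = 5 > 1, so 15 is not a unit in Z/205Z. In Z/nZ every nonzero non-unit is a zero-divisor: explicitly, take b = 205/gcd = 41 ≠ 0 (mod 205); then 15·41 = 615 = 3·205, i.e. 15·41 ≡ 0 (mod 205). So 15 is a zero-divisor.

Final answer: YES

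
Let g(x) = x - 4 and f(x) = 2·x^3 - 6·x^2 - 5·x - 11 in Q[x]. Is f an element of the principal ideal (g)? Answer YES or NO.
In Q[x] the ideal (g) consists of all multiples of g, so f ∈ (g) iff g | f, i.e. iff the remainder of f on division by g is 0. Divide f by g (g is monic, so eliminate the leading term of the running remainder at each step):
  leading term 2·x^3: subtract (2·x^2)·g(x) = 2·x^3 - 8·x^2, leaving 2·x^2 - 5·x - 11
  leading term 2·x^2: subtract (2·x)·g(x) = 2·x^2 - 8·x, leaving 3·x - 11
  leading term 3·x: subtract (3)·g(x) = 3·x - 12, leaving 1
The remainder r(x) = 1 ≠ 0 (and deg r < deg g), so g ∤ f, i.e. f ∉ (g).

Final answer: NO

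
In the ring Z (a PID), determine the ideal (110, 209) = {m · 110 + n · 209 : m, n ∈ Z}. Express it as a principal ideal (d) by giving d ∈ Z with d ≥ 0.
In the PID Z, (a, b) is generated by gcd(a, b). Compute gcd(209, 110) with the extended Euclidean algorithm, tracking rows (r, s, t) with s·209 + t·110 = r:
  row A: (209, 1, 0)   [1·209 + 0·110 = 209]
  row B: (110, 0, 1)   [0·209 + 1·110 = 110]
  209 = 1·110 + 99   → row C = row A − 1·row B = (99, 1, −1)   [check: 1·209 − 1·110 = 99]
  110 = 1·99 + 11   → row D = row B − 1·row C = (11, −1, 2)   [check: −1·209 + 2·110 = 11]
  99 = 9·11 + 0   → remainder 0, stop. gcd = 11 (last nonzero row D).
So gcd(110, 209) = 11, with Bézout identity −1·209 + 2·110 = 11. Containment (⊇): the Bézout identity exhibits 11 as an element of (110, 209), giving (11) ⊆ (110, 209). Containment (⊆): since 11 | 110 and 11 | 209 (110 = 11·10, 209 = 11·19), every Z-linear combination of 110 and 209 is divisible by 11, so (110, 209) ⊆ (11). Therefore (110, 209) = (11), d = 11.

Final answer: (110, 209) = (11); d = 11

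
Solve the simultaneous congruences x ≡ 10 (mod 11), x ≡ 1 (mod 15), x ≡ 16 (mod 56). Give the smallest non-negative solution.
The moduli 11, 15, 56 are pairwise coprime, so by the CRT there is a unique solution mod 11·15·56 = 9240.
Solve by successive substitution. Start with x ≡ 10 (mod 11).
  Combine with x ≡ 1 (mod 15): write x = 10 + 11·t and require 10 + 11·t ≡ 1 (mod 15), i.e. 11·t ≡ 1 − 10 ≡ 6 (mod 15). Since 11^(−1) ≡ 11 (mod 15), t ≡ 11·6 ≡ 6 (mod 15). So x ≡ 10 + 11·6 = 76 (mod 165).
  Combine with x ≡ 16 (mod 56): write x = 76 + 165·t and require 76 + 165·t ≡ 16 (mod 56), i.e. 165·t ≡ 16 − 76 ≡ 52 (mod 56). Since 165^(−1) ≡ 37 (mod 56) (165 ≡ 53 (mod 56)), t ≡ 37·52 ≡ 20 (mod 56). So x ≡ 76 + 165·20 = 3376 (mod 9240).
Unique solution in [0, 9240): x = 3376.

Final answer: x ≡ 3376 (mod 9240); the representative in [0, 9240) is 3376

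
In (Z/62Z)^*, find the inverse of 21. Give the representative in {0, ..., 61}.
Apply the extended Euclidean algorithm to (62, 21), tracking rows (r, s, t) with s·62 + t·21 = r. Each division r_prev = q·r_cur + r_new produces the new row as (previous row) − q·(current row):
  row A: (62, 1, 0)   [1·62 + 0·21 = 62]
  row B: (21, 0, 1)   [0·62 + 1·21 = 21]
  62 = 2·21 + 20   → row C = row A − 2·row B = (20, 1, −2)   [check: 1·62 − 2·21 = 20]
  21 = 1·20 + 1   → row D = row B − 1·row C = (1, −1, 3)   [check: −1·62 + 3·21 = 1]
  20 = 20·1 + 0   → remainder 0, stop. gcd = 1 (last nonzero row D).
The gcd is 1, so 21 is invertible mod 62. The last nonzero row gives −1·62 + 3·21 = 1, so t = 3. So 21^(−1) ≡ 3 (mod 62). Verify: 21 · 3 = 63 ≡ 1 (mod 62). ✓

Final answer: 21^(−1) ≡ 3 (mod 62)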